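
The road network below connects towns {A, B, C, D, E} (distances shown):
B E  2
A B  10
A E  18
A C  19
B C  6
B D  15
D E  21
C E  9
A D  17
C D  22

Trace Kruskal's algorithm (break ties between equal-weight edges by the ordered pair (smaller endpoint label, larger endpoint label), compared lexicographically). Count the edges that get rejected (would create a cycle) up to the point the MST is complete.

Sort edges by weight, then run Kruskal:
B E (2): add. Components now {A} {B,E} {C} {D}
B C (6): add. Components now {A} {B,C,E} {D}
C E (9): skip — C and E already connected.
A B (10): add. Components now {A,B,C,E} {D}
B D (15): add. Components now {A,B,C,D,E}
Edges rejected before the tree was complete: 1.

1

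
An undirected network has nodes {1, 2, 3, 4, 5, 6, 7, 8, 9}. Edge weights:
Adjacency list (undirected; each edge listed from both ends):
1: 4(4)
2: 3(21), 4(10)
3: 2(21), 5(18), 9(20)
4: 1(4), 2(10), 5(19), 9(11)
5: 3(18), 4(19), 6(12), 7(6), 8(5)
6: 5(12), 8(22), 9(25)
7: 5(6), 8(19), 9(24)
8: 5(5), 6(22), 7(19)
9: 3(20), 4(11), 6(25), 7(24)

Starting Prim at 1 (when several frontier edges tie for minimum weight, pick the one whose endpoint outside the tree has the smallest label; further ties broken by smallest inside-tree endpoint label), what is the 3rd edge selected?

4-9

Prim, starting at 1.
Step 1: frontier [1 4 4] → take 1 4 (4); add 4.
Step 2: frontier [2 4 10, 4 9 11, 4 5 19] → take 2 4 (10); add 2.
Step 3: frontier [2 3 21, 4 9 11, 4 5 19] → take 4 9 (11); add 9.
Step 4: frontier [2 3 21, 4 5 19, 3 9 20, 7 9 24, 6 9 25] → take 4 5 (19); add 5.
Step 5: frontier [2 3 21, 5 8 5, 5 7 6, 5 6 12, 3 5 18, 3 9 20, 7 9 24, 6 9 25] → take 5 8 (5); add 8.
Step 6: frontier [2 3 21, 5 7 6, 5 6 12, 3 5 18, 7 8 19, 6 8 22, 3 9 20, 7 9 24, 6 9 25] → take 5 7 (6); add 7.
Step 7: frontier [2 3 21, 5 6 12, 3 5 18, 6 8 22, 3 9 20, 6 9 25] → take 5 6 (12); add 6.
Step 8: frontier [2 3 21, 3 5 18, 3 9 20] → take 3 5 (18); add 3.
The 3rd edge added is 4 9.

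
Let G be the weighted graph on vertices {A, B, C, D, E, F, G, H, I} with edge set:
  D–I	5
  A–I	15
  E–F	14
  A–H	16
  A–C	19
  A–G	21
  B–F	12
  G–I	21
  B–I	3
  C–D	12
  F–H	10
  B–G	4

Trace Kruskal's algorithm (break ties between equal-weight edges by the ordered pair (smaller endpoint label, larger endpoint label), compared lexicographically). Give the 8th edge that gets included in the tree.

A-I

Sort edges by weight, then run Kruskal:
B–I (3): add — endpoints in different components.
B–G (4): add — endpoints in different components.
D–I (5): add — endpoints in different components.
F–H (10): add — endpoints in different components.
B–F (12): add — endpoints in different components.
C–D (12): add — endpoints in different components.
E–F (14): add — endpoints in different components.
A–I (15): add — endpoints in different components.
The 8th edge added is A–I.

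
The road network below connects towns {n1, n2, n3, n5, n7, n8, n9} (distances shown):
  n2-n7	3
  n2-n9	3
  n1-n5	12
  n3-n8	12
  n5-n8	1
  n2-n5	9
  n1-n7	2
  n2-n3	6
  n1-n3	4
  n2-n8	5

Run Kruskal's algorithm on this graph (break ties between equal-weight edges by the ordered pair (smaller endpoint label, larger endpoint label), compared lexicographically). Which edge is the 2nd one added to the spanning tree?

Kruskal's algorithm — process edges by increasing weight (ties by edge label):
n5-n8 (1): add — endpoints in different components.
n1-n7 (2): add — endpoints in different components.
n2-n7 (3): add — endpoints in different components.
n2-n9 (3): add — endpoints in different components.
n1-n3 (4): add — endpoints in different components.
n2-n8 (5): add — endpoints in different components.
The 2nd edge added is n1-n7.

n1-n7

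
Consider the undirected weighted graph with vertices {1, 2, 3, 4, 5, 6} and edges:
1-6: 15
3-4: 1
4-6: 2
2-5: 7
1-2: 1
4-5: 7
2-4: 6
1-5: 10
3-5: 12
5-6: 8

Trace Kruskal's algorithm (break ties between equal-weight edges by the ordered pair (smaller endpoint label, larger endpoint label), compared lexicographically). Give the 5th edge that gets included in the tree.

Kruskal: consider edges lightest-first.
1-2 (1): add. Components now {1,2} {3} {4} {5} {6}
3-4 (1): add. Components now {1,2} {3,4} {5} {6}
4-6 (2): add. Components now {1,2} {3,4,6} {5}
2-4 (6): add. Components now {1,2,3,4,6} {5}
2-5 (7): add. Components now {1,2,3,4,5,6}
The 5th edge added is 2-5.

2-5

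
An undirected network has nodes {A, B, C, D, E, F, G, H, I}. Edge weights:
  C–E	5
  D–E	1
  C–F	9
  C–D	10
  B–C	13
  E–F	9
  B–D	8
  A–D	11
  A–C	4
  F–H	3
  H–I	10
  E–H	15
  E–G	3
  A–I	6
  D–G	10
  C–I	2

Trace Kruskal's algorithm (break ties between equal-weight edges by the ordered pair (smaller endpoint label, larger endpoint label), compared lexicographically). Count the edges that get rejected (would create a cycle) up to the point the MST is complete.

Kruskal: consider edges lightest-first.
D–E (1): add — endpoints in different components.
C–I (2): add — endpoints in different components.
E–G (3): add — endpoints in different components.
F–H (3): add — endpoints in different components.
A–C (4): add — endpoints in different components.
C–E (5): add — endpoints in different components.
A–I (6): skip — A and I already connected.
B–D (8): add — endpoints in different components.
C–F (9): add — endpoints in different components.
Edges rejected before the tree was complete: 1.

1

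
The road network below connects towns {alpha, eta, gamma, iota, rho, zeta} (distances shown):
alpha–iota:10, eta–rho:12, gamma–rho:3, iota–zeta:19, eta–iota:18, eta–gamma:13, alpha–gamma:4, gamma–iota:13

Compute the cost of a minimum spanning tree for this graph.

Grow the tree from zeta using Prim:
Step 1: frontier [iota–zeta 19] → take iota–zeta (19); add iota.
Step 2: frontier [alpha–iota 10, gamma–iota 13, eta–iota 18] → take alpha–iota (10); add alpha.
Step 3: frontier [alpha–gamma 4, gamma–iota 13, eta–iota 18] → take alpha–gamma (4); add gamma.
Step 4: frontier [gamma–rho 3, eta–gamma 13, eta–iota 18] → take gamma–rho (3); add rho.
Step 5: frontier [eta–gamma 13, eta–iota 18, eta–rho 12] → take eta–rho (12); add eta.
MST edges: iota–zeta, alpha–iota, alpha–gamma, gamma–rho, eta–rho; total weight 19+10+4+3+12 = 48.

48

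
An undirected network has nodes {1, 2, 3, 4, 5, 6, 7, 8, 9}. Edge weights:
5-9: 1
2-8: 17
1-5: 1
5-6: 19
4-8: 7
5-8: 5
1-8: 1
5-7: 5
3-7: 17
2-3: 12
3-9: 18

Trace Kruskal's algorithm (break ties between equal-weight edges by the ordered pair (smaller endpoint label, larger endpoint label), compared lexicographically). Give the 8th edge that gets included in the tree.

Kruskal's algorithm — process edges by increasing weight (ties by edge label):
1-5 (1): add — endpoints in different components.
1-8 (1): add — endpoints in different components.
5-9 (1): add — endpoints in different components.
5-7 (5): add — endpoints in different components.
5-8 (5): skip — 5 and 8 already connected.
4-8 (7): add — endpoints in different components.
2-3 (12): add — endpoints in different components.
2-8 (17): add — endpoints in different components.
3-7 (17): skip — 3 and 7 already connected.
3-9 (18): skip — 3 and 9 already connected.
5-6 (19): add — endpoints in different components.
The 8th edge added is 5-6.

5-6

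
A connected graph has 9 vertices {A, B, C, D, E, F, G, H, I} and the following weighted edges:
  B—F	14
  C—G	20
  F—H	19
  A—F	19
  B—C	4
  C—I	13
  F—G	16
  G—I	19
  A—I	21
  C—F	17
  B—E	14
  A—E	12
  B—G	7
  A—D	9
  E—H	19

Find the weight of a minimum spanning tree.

Sort edges by weight, then run Kruskal:
B—C (4): add — endpoints in different components.
B—G (7): add — endpoints in different components.
A—D (9): add — endpoints in different components.
A—E (12): add — endpoints in different components.
C—I (13): add — endpoints in different components.
B—E (14): add — endpoints in different components.
B—F (14): add — endpoints in different components.
F—G (16): skip — F and G already connected.
C—F (17): skip — C and F already connected.
A—F (19): skip — A and F already connected.
E—H (19): add — endpoints in different components.
MST edges: B—C, B—G, A—D, A—E, C—I, B—E, B—F, E—H; total weight 4+7+9+12+13+14+14+19 = 92.

92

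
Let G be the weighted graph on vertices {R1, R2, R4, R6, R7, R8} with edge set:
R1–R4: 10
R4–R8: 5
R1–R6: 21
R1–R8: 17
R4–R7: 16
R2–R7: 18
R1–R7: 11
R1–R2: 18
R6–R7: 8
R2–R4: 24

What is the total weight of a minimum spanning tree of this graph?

52

Kruskal: consider edges lightest-first.
R4–R8 (5): add — endpoints in different components.
R6–R7 (8): add — endpoints in different components.
R1–R4 (10): add — endpoints in different components.
R1–R7 (11): add — endpoints in different components.
R4–R7 (16): skip — R4 and R7 already connected.
R1–R8 (17): skip — R8 and R1 already connected.
R1–R2 (18): add — endpoints in different components.
MST edges: R4–R8, R6–R7, R1–R4, R1–R7, R1–R2; total weight 5+8+10+11+18 = 52.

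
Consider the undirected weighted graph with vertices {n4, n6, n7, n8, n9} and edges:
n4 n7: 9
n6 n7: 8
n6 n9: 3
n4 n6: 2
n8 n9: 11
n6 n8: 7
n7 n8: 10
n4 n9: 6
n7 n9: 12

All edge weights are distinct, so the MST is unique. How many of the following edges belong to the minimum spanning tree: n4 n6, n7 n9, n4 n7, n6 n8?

Kruskal: consider edges lightest-first.
n4 n6 (2): add — endpoints in different components.
n6 n9 (3): add — endpoints in different components.
n4 n9 (6): skip — n4 and n9 already connected.
n6 n8 (7): add — endpoints in different components.
n6 n7 (8): add — endpoints in different components.
MST edge set: {n4 n6, n6 n9, n6 n8, n6 n7}.
Of the listed edges, {n4 n6, n6 n8} are in the MST → 2.

2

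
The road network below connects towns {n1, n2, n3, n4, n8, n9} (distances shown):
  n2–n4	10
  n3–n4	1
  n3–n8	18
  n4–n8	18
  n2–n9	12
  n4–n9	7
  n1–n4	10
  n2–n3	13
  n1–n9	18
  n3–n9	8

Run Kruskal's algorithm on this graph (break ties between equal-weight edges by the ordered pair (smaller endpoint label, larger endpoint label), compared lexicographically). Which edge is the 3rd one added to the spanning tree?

Kruskal: consider edges lightest-first.
n3–n4 (1): add. Components now {n2} {n1} {n3,n4} {n9} {n8}
n4–n9 (7): add. Components now {n2} {n1} {n3,n4,n9} {n8}
n3–n9 (8): skip — n3 and n9 already connected.
n1–n4 (10): add. Components now {n2} {n1,n3,n4,n9} {n8}
n2–n4 (10): add. Components now {n1,n2,n3,n4,n9} {n8}
n2–n9 (12): skip — n2 and n9 already connected.
n2–n3 (13): skip — n2 and n3 already connected.
n1–n9 (18): skip — n1 and n9 already connected.
n3–n8 (18): add. Components now {n1,n2,n3,n4,n8,n9}
The 3rd edge added is n1–n4.

n1-n4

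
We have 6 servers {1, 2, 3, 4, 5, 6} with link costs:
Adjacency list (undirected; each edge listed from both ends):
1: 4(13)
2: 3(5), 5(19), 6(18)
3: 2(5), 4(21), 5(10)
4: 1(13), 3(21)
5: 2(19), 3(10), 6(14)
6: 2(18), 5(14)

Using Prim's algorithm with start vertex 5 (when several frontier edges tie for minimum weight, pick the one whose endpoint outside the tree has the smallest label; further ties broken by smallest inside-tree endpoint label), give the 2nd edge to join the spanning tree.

2-3

Grow the tree from 5 using Prim:
Step 1: cheapest edge leaving the tree is 3 5 (10); add 3.
Step 2: cheapest edge leaving the tree is 2 3 (5); add 2.
Step 3: cheapest edge leaving the tree is 5 6 (14); add 6.
Step 4: cheapest edge leaving the tree is 3 4 (21); add 4.
Step 5: cheapest edge leaving the tree is 1 4 (13); add 1.
The 2nd edge added is 2 3.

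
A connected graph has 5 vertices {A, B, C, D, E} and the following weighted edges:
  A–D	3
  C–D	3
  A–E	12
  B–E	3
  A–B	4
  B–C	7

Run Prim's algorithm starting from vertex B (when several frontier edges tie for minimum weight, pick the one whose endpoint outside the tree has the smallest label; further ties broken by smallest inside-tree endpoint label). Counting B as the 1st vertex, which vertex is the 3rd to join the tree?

A

Grow the tree from B using Prim:
Step 1: cheapest edge leaving the tree is B–E (3); add E.
Step 2: cheapest edge leaving the tree is A–B (4); add A.
Step 3: cheapest edge leaving the tree is A–D (3); add D.
Step 4: cheapest edge leaving the tree is C–D (3); add C.
Vertex order: B, E, A, D, C. The 3rd vertex is A.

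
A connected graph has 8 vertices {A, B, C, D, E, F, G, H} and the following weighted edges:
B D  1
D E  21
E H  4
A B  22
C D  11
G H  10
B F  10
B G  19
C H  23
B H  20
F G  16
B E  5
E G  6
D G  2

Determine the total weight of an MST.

55

Prim's algorithm from C:
Step 1: frontier [C D 11, C H 23] → take C D (11); add D.
Step 2: frontier [C H 23, B D 1, D G 2, D E 21] → take B D (1); add B.
Step 3: frontier [B E 5, B F 10, B G 19, B H 20, A B 22, C H 23, D G 2, D E 21] → take D G (2); add G.
Step 4: frontier [B E 5, B F 10, B H 20, A B 22, C H 23, D E 21, E G 6, G H 10, F G 16] → take B E (5); add E.
Step 5: frontier [B F 10, B H 20, A B 22, C H 23, E H 4, G H 10, F G 16] → take E H (4); add H.
Step 6: frontier [B F 10, A B 22, F G 16] → take B F (10); add F.
Step 7: frontier [A B 22] → take A B (22); add A.
MST edges: C D, B D, D G, B E, E H, B F, A B; total weight 11+1+2+5+4+10+22 = 55.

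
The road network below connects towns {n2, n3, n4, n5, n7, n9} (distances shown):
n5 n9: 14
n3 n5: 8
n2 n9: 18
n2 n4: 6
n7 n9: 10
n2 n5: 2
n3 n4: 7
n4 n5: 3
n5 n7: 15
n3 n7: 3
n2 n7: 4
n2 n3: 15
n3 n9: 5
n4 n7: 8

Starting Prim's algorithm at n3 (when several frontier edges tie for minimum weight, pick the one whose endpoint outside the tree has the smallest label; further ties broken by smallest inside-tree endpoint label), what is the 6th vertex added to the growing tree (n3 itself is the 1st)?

Prim, starting at n3.
Step 1: cheapest edge leaving the tree is n3 n7 (3); add n7.
Step 2: cheapest edge leaving the tree is n2 n7 (4); add n2.
Step 3: cheapest edge leaving the tree is n2 n5 (2); add n5.
Step 4: cheapest edge leaving the tree is n4 n5 (3); add n4.
Step 5: cheapest edge leaving the tree is n3 n9 (5); add n9.
Vertex order: n3, n7, n2, n5, n4, n9. The 6th vertex is n9.

n9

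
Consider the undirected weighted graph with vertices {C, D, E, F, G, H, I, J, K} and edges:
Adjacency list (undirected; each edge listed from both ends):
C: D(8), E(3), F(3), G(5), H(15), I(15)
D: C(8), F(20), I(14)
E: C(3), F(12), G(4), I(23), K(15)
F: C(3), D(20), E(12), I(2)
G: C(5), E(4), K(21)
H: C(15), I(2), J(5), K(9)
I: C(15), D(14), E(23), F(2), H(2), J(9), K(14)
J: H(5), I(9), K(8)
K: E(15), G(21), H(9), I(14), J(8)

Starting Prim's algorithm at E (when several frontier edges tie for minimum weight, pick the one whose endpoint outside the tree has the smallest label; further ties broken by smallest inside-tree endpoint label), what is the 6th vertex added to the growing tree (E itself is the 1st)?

G

Grow the tree from E using Prim:
Step 1: cheapest edge leaving the tree is C–E (3); add C.
Step 2: cheapest edge leaving the tree is C–F (3); add F.
Step 3: cheapest edge leaving the tree is F–I (2); add I.
Step 4: cheapest edge leaving the tree is H–I (2); add H.
Step 5: cheapest edge leaving the tree is E–G (4); add G.
Step 6: cheapest edge leaving the tree is H–J (5); add J.
Step 7: cheapest edge leaving the tree is C–D (8); add D.
Step 8: cheapest edge leaving the tree is J–K (8); add K.
Vertex order: E, C, F, I, H, G, J, D, K. The 6th vertex is G.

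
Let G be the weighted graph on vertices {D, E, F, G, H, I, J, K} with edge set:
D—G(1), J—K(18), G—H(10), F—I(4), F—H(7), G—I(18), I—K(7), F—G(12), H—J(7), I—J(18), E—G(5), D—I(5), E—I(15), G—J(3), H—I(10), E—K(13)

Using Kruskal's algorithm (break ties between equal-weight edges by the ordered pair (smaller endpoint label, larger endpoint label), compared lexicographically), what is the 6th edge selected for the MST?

Sort edges by weight, then run Kruskal:
D—G (1): add — endpoints in different components.
G—J (3): add — endpoints in different components.
F—I (4): add — endpoints in different components.
D—I (5): add — endpoints in different components.
E—G (5): add — endpoints in different components.
F—H (7): add — endpoints in different components.
H—J (7): skip — H and J already connected.
I—K (7): add — endpoints in different components.
The 6th edge added is F—H.

F-H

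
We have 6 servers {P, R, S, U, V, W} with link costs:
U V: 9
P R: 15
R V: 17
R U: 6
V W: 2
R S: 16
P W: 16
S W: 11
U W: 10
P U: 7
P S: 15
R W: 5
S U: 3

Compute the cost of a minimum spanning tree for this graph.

Kruskal's algorithm — process edges by increasing weight (ties by edge label):
V W (2): add — endpoints in different components.
S U (3): add — endpoints in different components.
R W (5): add — endpoints in different components.
R U (6): add — endpoints in different components.
P U (7): add — endpoints in different components.
MST edges: V W, S U, R W, R U, P U; total weight 2+3+5+6+7 = 23.

23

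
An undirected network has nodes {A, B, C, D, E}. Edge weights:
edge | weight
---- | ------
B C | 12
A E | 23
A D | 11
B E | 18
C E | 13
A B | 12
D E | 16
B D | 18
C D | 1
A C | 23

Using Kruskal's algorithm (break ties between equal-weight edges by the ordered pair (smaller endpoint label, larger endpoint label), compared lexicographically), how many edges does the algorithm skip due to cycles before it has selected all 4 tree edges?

1

Sort edges by weight, then run Kruskal:
C D (1): add. Components now {A} {B} {C,D} {E}
A D (11): add. Components now {A,C,D} {B} {E}
A B (12): add. Components now {A,B,C,D} {E}
B C (12): skip — B and C already connected.
C E (13): add. Components now {A,B,C,D,E}
Edges rejected before the tree was complete: 1.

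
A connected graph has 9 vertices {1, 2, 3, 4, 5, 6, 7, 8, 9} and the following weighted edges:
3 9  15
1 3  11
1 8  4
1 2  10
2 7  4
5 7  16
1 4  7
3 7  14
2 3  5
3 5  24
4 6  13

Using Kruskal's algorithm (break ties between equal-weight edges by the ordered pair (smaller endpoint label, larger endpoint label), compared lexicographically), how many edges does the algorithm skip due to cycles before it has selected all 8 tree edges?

Kruskal's algorithm — process edges by increasing weight (ties by edge label):
1 8 (4): add — endpoints in different components.
2 7 (4): add — endpoints in different components.
2 3 (5): add — endpoints in different components.
1 4 (7): add — endpoints in different components.
1 2 (10): add — endpoints in different components.
1 3 (11): skip — 1 and 3 already connected.
4 6 (13): add — endpoints in different components.
3 7 (14): skip — 3 and 7 already connected.
3 9 (15): add — endpoints in different components.
5 7 (16): add — endpoints in different components.
Edges rejected before the tree was complete: 2.

2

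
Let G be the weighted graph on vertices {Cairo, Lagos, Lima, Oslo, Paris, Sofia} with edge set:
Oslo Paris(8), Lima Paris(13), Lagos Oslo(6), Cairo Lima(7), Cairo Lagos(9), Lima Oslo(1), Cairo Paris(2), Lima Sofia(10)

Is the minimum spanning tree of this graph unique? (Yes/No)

Yes

Sort edges by weight, then run Kruskal:
Lima Oslo (1): add. Components now {Lima,Oslo} {Lagos} {Cairo} {Sofia} {Paris}
Cairo Paris (2): add. Components now {Lima,Oslo} {Lagos} {Cairo,Paris} {Sofia}
Lagos Oslo (6): add. Components now {Lagos,Lima,Oslo} {Cairo,Paris} {Sofia}
Cairo Lima (7): add. Components now {Cairo,Lagos,Lima,Oslo,Paris} {Sofia}
Oslo Paris (8): skip — Paris and Oslo already connected.
Cairo Lagos (9): skip — Lagos and Cairo already connected.
Lima Sofia (10): add. Components now {Cairo,Lagos,Lima,Oslo,Paris,Sofia}
Every non-tree edge has weight strictly greater than the heaviest edge on the tree path between its endpoints, so the MST is unique.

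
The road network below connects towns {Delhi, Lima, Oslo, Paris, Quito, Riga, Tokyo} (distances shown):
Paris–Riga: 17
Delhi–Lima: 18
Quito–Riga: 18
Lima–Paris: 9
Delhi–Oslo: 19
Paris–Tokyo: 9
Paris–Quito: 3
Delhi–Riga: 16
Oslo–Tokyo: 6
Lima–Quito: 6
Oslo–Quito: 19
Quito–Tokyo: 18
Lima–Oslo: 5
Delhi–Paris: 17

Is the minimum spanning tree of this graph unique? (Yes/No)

No

Kruskal's algorithm — process edges by increasing weight (ties by edge label):
Paris–Quito (3): add — endpoints in different components.
Lima–Oslo (5): add — endpoints in different components.
Lima–Quito (6): add — endpoints in different components.
Oslo–Tokyo (6): add — endpoints in different components.
Lima–Paris (9): skip — Paris and Lima already connected.
Paris–Tokyo (9): skip — Tokyo and Paris already connected.
Delhi–Riga (16): add — endpoints in different components.
Delhi–Paris (17): add — endpoints in different components.
Non-tree edge Paris–Riga has weight 17, equal to the heaviest edge on its tree cycle — swapping gives another MST of the same weight. Not unique.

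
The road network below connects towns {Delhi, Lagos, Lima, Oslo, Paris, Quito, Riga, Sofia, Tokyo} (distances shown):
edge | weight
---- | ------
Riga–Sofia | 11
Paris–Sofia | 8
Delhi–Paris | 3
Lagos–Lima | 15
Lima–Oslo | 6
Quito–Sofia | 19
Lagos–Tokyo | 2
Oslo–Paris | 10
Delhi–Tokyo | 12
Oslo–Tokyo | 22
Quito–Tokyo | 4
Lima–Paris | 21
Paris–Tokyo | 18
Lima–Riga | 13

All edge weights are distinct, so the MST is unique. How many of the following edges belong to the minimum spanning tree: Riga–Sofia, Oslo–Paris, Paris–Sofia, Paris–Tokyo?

3

Sort edges by weight, then run Kruskal:
Lagos–Tokyo (2): add — endpoints in different components.
Delhi–Paris (3): add — endpoints in different components.
Quito–Tokyo (4): add — endpoints in different components.
Lima–Oslo (6): add — endpoints in different components.
Paris–Sofia (8): add — endpoints in different components.
Oslo–Paris (10): add — endpoints in different components.
Riga–Sofia (11): add — endpoints in different components.
Delhi–Tokyo (12): add — endpoints in different components.
MST edge set: {Lagos–Tokyo, Delhi–Paris, Quito–Tokyo, Lima–Oslo, Paris–Sofia, Oslo–Paris, Riga–Sofia, Delhi–Tokyo}.
Of the listed edges, {Riga–Sofia, Oslo–Paris, Paris–Sofia} are in the MST → 3.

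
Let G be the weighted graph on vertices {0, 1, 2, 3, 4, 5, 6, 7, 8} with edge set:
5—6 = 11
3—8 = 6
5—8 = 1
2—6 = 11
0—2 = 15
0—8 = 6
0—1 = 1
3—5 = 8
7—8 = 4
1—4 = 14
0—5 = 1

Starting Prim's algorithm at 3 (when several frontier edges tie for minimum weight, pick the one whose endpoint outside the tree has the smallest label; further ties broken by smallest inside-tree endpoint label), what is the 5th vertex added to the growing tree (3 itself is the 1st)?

1

Prim, starting at 3.
Step 1: cheapest edge leaving the tree is 3—8 (6); add 8.
Step 2: cheapest edge leaving the tree is 5—8 (1); add 5.
Step 3: cheapest edge leaving the tree is 0—5 (1); add 0.
Step 4: cheapest edge leaving the tree is 0—1 (1); add 1.
Step 5: cheapest edge leaving the tree is 7—8 (4); add 7.
Step 6: cheapest edge leaving the tree is 5—6 (11); add 6.
Step 7: cheapest edge leaving the tree is 2—6 (11); add 2.
Step 8: cheapest edge leaving the tree is 1—4 (14); add 4.
Vertex order: 3, 8, 5, 0, 1, 7, 6, 2, 4. The 5th vertex is 1.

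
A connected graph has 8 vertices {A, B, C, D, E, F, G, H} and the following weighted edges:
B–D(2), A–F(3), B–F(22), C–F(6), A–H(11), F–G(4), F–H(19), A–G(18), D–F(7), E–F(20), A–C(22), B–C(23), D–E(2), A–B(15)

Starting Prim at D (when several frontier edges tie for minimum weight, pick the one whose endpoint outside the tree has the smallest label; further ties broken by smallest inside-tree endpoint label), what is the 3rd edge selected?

D-F

Prim, starting at D.
Step 1: cheapest edge leaving the tree is B–D (2); add B.
Step 2: cheapest edge leaving the tree is D–E (2); add E.
Step 3: cheapest edge leaving the tree is D–F (7); add F.
Step 4: cheapest edge leaving the tree is A–F (3); add A.
Step 5: cheapest edge leaving the tree is F–G (4); add G.
Step 6: cheapest edge leaving the tree is C–F (6); add C.
Step 7: cheapest edge leaving the tree is A–H (11); add H.
The 3rd edge added is D–F.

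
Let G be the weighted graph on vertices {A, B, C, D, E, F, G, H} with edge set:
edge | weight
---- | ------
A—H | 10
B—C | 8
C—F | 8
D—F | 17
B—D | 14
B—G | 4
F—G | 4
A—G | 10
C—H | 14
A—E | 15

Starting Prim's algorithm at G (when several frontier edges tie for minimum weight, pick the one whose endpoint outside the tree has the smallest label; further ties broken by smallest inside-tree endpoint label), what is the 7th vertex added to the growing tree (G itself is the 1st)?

Prim, starting at G.
Step 1: frontier [B—G 4, F—G 4, A—G 10] → take B—G (4); add B.
Step 2: frontier [B—C 8, B—D 14, F—G 4, A—G 10] → take F—G (4); add F.
Step 3: frontier [B—C 8, B—D 14, C—F 8, D—F 17, A—G 10] → take B—C (8); add C.
Step 4: frontier [B—D 14, C—H 14, D—F 17, A—G 10] → take A—G (10); add A.
Step 5: frontier [A—H 10, A—E 15, B—D 14, C—H 14, D—F 17] → take A—H (10); add H.
Step 6: frontier [A—E 15, B—D 14, D—F 17] → take B—D (14); add D.
Step 7: frontier [A—E 15] → take A—E (15); add E.
Vertex order: G, B, F, C, A, H, D, E. The 7th vertex is D.

D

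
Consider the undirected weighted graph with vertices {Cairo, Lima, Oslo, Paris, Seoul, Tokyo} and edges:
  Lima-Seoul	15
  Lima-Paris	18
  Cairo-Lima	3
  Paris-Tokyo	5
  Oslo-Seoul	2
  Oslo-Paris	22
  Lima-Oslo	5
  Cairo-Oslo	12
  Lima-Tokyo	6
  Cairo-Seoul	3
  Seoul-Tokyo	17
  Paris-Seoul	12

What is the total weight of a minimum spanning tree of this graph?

Prim's algorithm from Oslo:
Step 1: cheapest edge leaving the tree is Oslo-Seoul (2); add Seoul.
Step 2: cheapest edge leaving the tree is Cairo-Seoul (3); add Cairo.
Step 3: cheapest edge leaving the tree is Cairo-Lima (3); add Lima.
Step 4: cheapest edge leaving the tree is Lima-Tokyo (6); add Tokyo.
Step 5: cheapest edge leaving the tree is Paris-Tokyo (5); add Paris.
MST edges: Oslo-Seoul, Cairo-Seoul, Cairo-Lima, Lima-Tokyo, Paris-Tokyo; total weight 2+3+3+6+5 = 19.

19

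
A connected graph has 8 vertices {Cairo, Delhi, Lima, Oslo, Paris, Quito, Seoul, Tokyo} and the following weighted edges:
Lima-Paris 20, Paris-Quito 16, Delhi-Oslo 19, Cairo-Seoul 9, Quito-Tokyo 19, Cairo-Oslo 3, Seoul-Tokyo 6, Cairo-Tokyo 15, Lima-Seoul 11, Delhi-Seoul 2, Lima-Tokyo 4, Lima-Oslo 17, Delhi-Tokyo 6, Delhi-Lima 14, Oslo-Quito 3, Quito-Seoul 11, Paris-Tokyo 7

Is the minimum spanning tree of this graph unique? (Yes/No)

Kruskal's algorithm — process edges by increasing weight (ties by edge label):
Delhi-Seoul (2): add — endpoints in different components.
Cairo-Oslo (3): add — endpoints in different components.
Oslo-Quito (3): add — endpoints in different components.
Lima-Tokyo (4): add — endpoints in different components.
Delhi-Tokyo (6): add — endpoints in different components.
Seoul-Tokyo (6): skip — Seoul and Tokyo already connected.
Paris-Tokyo (7): add — endpoints in different components.
Cairo-Seoul (9): add — endpoints in different components.
Non-tree edge Seoul-Tokyo has weight 6, equal to the heaviest edge on its tree cycle — swapping gives another MST of the same weight. Not unique.

No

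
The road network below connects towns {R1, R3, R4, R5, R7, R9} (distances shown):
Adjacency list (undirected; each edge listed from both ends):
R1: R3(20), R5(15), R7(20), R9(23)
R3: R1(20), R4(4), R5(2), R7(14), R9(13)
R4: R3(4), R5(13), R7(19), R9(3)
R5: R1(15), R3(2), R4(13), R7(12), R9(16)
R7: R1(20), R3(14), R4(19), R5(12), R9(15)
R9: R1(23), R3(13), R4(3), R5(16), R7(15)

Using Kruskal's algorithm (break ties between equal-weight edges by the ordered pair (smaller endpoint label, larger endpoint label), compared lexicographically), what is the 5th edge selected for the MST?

R1-R5

Kruskal: consider edges lightest-first.
R3—R5 (2): add — endpoints in different components.
R4—R9 (3): add — endpoints in different components.
R3—R4 (4): add — endpoints in different components.
R5—R7 (12): add — endpoints in different components.
R3—R9 (13): skip — R9 and R3 already connected.
R4—R5 (13): skip — R5 and R4 already connected.
R3—R7 (14): skip — R7 and R3 already connected.
R1—R5 (15): add — endpoints in different components.
The 5th edge added is R1—R5.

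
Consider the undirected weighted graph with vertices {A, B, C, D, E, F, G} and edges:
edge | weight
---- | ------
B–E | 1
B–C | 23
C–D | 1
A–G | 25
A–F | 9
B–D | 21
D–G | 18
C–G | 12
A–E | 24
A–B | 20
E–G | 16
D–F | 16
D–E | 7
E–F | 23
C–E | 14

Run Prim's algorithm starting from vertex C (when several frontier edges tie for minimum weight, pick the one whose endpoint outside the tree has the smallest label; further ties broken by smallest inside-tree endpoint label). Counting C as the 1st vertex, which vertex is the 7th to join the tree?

A

Prim's algorithm from C:
Step 1: cheapest edge leaving the tree is C–D (1); add D.
Step 2: cheapest edge leaving the tree is D–E (7); add E.
Step 3: cheapest edge leaving the tree is B–E (1); add B.
Step 4: cheapest edge leaving the tree is C–G (12); add G.
Step 5: cheapest edge leaving the tree is D–F (16); add F.
Step 6: cheapest edge leaving the tree is A–F (9); add A.
Vertex order: C, D, E, B, G, F, A. The 7th vertex is A.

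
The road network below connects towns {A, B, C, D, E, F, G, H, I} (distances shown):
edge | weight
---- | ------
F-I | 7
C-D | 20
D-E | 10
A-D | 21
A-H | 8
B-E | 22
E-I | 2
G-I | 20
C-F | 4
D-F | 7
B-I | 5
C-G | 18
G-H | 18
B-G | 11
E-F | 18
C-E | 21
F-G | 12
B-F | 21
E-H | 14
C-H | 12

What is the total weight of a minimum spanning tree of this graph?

Kruskal: consider edges lightest-first.
E-I (2): add — endpoints in different components.
C-F (4): add — endpoints in different components.
B-I (5): add — endpoints in different components.
D-F (7): add — endpoints in different components.
F-I (7): add — endpoints in different components.
A-H (8): add — endpoints in different components.
D-E (10): skip — D and E already connected.
B-G (11): add — endpoints in different components.
C-H (12): add — endpoints in different components.
MST edges: E-I, C-F, B-I, D-F, F-I, A-H, B-G, C-H; total weight 2+4+5+7+7+8+11+12 = 56.

56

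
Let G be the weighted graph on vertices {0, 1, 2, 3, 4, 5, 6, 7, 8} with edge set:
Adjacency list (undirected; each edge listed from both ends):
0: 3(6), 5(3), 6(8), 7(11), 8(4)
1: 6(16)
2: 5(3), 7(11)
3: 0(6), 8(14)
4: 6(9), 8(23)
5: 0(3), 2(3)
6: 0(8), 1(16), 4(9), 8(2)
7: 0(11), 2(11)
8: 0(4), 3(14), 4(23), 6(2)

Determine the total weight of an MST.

54

Sort edges by weight, then run Kruskal:
6 8 (2): add — endpoints in different components.
0 5 (3): add — endpoints in different components.
2 5 (3): add — endpoints in different components.
0 8 (4): add — endpoints in different components.
0 3 (6): add — endpoints in different components.
0 6 (8): skip — 0 and 6 already connected.
4 6 (9): add — endpoints in different components.
0 7 (11): add — endpoints in different components.
2 7 (11): skip — 2 and 7 already connected.
3 8 (14): skip — 3 and 8 already connected.
1 6 (16): add — endpoints in different components.
MST edges: 6 8, 0 5, 2 5, 0 8, 0 3, 4 6, 0 7, 1 6; total weight 2+3+3+4+6+9+11+16 = 54.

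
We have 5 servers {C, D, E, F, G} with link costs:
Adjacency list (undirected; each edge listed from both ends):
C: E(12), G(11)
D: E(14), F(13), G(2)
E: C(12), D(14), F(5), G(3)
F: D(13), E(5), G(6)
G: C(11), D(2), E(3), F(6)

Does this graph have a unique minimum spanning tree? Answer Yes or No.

Yes

Sort edges by weight, then run Kruskal:
D–G (2): add. Components now {C} {D,G} {E} {F}
E–G (3): add. Components now {C} {D,E,G} {F}
E–F (5): add. Components now {C} {D,E,F,G}
F–G (6): skip — F and G already connected.
C–G (11): add. Components now {C,D,E,F,G}
Every non-tree edge has weight strictly greater than the heaviest edge on the tree path between its endpoints, so the MST is unique.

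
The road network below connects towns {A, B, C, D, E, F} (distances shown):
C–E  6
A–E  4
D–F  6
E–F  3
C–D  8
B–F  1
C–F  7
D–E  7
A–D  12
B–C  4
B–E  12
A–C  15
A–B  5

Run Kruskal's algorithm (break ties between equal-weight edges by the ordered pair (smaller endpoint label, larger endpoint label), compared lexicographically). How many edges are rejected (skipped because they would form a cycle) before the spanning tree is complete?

2

Sort edges by weight, then run Kruskal:
B–F (1): add. Components now {A} {B,F} {C} {D} {E}
E–F (3): add. Components now {A} {B,E,F} {C} {D}
A–E (4): add. Components now {A,B,E,F} {C} {D}
B–C (4): add. Components now {A,B,C,E,F} {D}
A–B (5): skip — A and B already connected.
C–E (6): skip — C and E already connected.
D–F (6): add. Components now {A,B,C,D,E,F}
Edges rejected before the tree was complete: 2.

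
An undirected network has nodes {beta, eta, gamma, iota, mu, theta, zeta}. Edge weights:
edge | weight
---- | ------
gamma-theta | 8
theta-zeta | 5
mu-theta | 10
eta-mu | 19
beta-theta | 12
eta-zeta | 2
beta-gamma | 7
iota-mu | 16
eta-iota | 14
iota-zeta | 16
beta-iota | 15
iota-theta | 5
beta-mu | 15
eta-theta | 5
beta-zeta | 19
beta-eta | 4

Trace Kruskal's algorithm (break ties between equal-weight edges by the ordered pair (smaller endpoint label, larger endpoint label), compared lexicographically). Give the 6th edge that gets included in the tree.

mu-theta

Kruskal's algorithm — process edges by increasing weight (ties by edge label):
eta-zeta (2): add — endpoints in different components.
beta-eta (4): add — endpoints in different components.
eta-theta (5): add — endpoints in different components.
iota-theta (5): add — endpoints in different components.
theta-zeta (5): skip — zeta and theta already connected.
beta-gamma (7): add — endpoints in different components.
gamma-theta (8): skip — theta and gamma already connected.
mu-theta (10): add — endpoints in different components.
The 6th edge added is mu-theta.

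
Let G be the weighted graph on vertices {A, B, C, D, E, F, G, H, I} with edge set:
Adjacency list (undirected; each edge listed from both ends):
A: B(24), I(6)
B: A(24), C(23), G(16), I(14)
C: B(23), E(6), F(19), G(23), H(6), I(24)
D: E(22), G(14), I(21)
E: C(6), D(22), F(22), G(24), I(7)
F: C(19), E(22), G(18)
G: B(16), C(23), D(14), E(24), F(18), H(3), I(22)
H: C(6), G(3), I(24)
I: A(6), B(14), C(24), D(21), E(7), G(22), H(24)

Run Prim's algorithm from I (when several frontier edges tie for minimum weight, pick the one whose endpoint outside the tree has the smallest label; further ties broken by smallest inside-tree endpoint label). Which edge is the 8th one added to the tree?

F-G

Grow the tree from I using Prim:
Step 1: cheapest edge leaving the tree is A–I (6); add A.
Step 2: cheapest edge leaving the tree is E–I (7); add E.
Step 3: cheapest edge leaving the tree is C–E (6); add C.
Step 4: cheapest edge leaving the tree is C–H (6); add H.
Step 5: cheapest edge leaving the tree is G–H (3); add G.
Step 6: cheapest edge leaving the tree is B–I (14); add B.
Step 7: cheapest edge leaving the tree is D–G (14); add D.
Step 8: cheapest edge leaving the tree is F–G (18); add F.
The 8th edge added is F–G.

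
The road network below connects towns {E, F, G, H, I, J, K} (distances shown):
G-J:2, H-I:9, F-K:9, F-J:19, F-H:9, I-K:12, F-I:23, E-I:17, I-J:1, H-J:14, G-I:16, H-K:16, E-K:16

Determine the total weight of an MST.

46

Grow the tree from J using Prim:
Step 1: cheapest edge leaving the tree is I-J (1); add I.
Step 2: cheapest edge leaving the tree is G-J (2); add G.
Step 3: cheapest edge leaving the tree is H-I (9); add H.
Step 4: cheapest edge leaving the tree is F-H (9); add F.
Step 5: cheapest edge leaving the tree is F-K (9); add K.
Step 6: cheapest edge leaving the tree is E-K (16); add E.
MST edges: I-J, G-J, H-I, F-H, F-K, E-K; total weight 1+2+9+9+9+16 = 46.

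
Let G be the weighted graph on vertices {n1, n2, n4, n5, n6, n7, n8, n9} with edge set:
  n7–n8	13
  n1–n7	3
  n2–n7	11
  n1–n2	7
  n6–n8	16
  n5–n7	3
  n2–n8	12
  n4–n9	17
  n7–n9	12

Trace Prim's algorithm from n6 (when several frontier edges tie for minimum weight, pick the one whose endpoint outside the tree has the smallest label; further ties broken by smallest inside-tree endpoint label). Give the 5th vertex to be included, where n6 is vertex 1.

Grow the tree from n6 using Prim:
Step 1: frontier [n6–n8 16] → take n6–n8 (16); add n8.
Step 2: frontier [n2–n8 12, n7–n8 13] → take n2–n8 (12); add n2.
Step 3: frontier [n1–n2 7, n2–n7 11, n7–n8 13] → take n1–n2 (7); add n1.
Step 4: frontier [n1–n7 3, n2–n7 11, n7–n8 13] → take n1–n7 (3); add n7.
Step 5: frontier [n5–n7 3, n7–n9 12] → take n5–n7 (3); add n5.
Step 6: frontier [n7–n9 12] → take n7–n9 (12); add n9.
Step 7: frontier [n4–n9 17] → take n4–n9 (17); add n4.
Vertex order: n6, n8, n2, n1, n7, n5, n9, n4. The 5th vertex is n7.

n7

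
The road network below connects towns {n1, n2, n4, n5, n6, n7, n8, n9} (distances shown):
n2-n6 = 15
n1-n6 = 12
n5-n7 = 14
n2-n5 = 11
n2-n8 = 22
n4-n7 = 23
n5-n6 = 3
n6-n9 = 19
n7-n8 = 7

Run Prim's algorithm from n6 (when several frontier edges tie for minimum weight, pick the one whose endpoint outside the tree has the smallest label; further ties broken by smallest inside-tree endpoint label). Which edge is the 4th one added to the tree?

n5-n7

Grow the tree from n6 using Prim:
Step 1: cheapest edge leaving the tree is n5-n6 (3); add n5.
Step 2: cheapest edge leaving the tree is n2-n5 (11); add n2.
Step 3: cheapest edge leaving the tree is n1-n6 (12); add n1.
Step 4: cheapest edge leaving the tree is n5-n7 (14); add n7.
Step 5: cheapest edge leaving the tree is n7-n8 (7); add n8.
Step 6: cheapest edge leaving the tree is n6-n9 (19); add n9.
Step 7: cheapest edge leaving the tree is n4-n7 (23); add n4.
The 4th edge added is n5-n7.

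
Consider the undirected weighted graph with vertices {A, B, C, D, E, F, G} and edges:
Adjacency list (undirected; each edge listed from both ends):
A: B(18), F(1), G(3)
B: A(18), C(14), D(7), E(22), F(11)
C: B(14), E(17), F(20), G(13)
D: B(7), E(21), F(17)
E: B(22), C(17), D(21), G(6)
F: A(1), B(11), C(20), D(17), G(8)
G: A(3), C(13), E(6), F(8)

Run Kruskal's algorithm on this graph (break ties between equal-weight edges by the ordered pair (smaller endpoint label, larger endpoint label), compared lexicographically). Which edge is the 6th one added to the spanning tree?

Sort edges by weight, then run Kruskal:
A-F (1): add. Components now {A,F} {B} {C} {D} {E} {G}
A-G (3): add. Components now {A,F,G} {B} {C} {D} {E}
E-G (6): add. Components now {A,E,F,G} {B} {C} {D}
B-D (7): add. Components now {A,E,F,G} {B,D} {C}
F-G (8): skip — F and G already connected.
B-F (11): add. Components now {A,B,D,E,F,G} {C}
C-G (13): add. Components now {A,B,C,D,E,F,G}
The 6th edge added is C-G.

C-G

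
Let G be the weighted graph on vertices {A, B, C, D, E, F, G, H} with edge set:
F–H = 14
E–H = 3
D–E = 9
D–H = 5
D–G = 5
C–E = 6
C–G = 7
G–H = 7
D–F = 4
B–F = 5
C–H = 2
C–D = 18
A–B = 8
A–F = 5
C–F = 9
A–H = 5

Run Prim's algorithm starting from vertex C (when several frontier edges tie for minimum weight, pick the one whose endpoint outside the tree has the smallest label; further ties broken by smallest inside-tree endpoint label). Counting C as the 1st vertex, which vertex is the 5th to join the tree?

Grow the tree from C using Prim:
Step 1: cheapest edge leaving the tree is C–H (2); add H.
Step 2: cheapest edge leaving the tree is E–H (3); add E.
Step 3: cheapest edge leaving the tree is A–H (5); add A.
Step 4: cheapest edge leaving the tree is D–H (5); add D.
Step 5: cheapest edge leaving the tree is D–F (4); add F.
Step 6: cheapest edge leaving the tree is B–F (5); add B.
Step 7: cheapest edge leaving the tree is D–G (5); add G.
Vertex order: C, H, E, A, D, F, B, G. The 5th vertex is D.

D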